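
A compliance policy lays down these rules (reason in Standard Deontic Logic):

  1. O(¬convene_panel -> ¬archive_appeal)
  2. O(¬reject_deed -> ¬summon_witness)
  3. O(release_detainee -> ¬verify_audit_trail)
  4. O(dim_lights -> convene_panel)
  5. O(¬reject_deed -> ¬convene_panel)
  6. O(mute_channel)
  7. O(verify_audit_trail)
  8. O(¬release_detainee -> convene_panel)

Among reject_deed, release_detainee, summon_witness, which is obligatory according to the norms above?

reject_deed

Premise 7 states O(verify_audit_trail) outright.
The contrapositive of premise 3 (O(release_detainee -> ¬verify_audit_trail)) is O(verify_audit_trail -> ¬release_detainee), and O(verify_audit_trail) is already established, so O(¬release_detainee).
Premise 8 is O(¬release_detainee -> convene_panel); since O(¬release_detainee), deontic closure gives O(convene_panel).
Premise 5 is O(¬reject_deed -> ¬convene_panel); contrapositively O(convene_panel -> reject_deed). Since O(convene_panel) holds, K gives O(reject_deed).
So O(reject_deed) holds — reject_deed is obligatory. None of the other listed options is made obligatory by any chain of premises.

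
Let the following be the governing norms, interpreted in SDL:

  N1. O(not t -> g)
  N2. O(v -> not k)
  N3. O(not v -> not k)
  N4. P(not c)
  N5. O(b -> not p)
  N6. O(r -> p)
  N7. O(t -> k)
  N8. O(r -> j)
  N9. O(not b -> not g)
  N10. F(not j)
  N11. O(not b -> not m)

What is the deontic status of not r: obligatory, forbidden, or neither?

Obligatory

Premises 2 and 3 are O(v -> not k) and O(not v -> not k); every ideal world satisfies v or not v, so in either case not k holds — hence O(not k).
Premise 7 is O(t -> k); contrapositively O(not k -> not t). Since O(not k) holds, K gives O(not t).
From O(not t) and premise 1, O(not t -> g), we obtain O(g).
Premise 9, O(not b -> not g), contraposes to O(g -> b); with O(g) we get O(b).
Premise 5 is O(b -> not p); since O(b), deontic closure gives O(not p).
The contrapositive of premise 6 (O(r -> p)) is O(not p -> not r), and O(not p) is already established, so O(not r).
Premises 4, 8, 10, 11 do not contribute to this derivation.
Hence not r is obligatory.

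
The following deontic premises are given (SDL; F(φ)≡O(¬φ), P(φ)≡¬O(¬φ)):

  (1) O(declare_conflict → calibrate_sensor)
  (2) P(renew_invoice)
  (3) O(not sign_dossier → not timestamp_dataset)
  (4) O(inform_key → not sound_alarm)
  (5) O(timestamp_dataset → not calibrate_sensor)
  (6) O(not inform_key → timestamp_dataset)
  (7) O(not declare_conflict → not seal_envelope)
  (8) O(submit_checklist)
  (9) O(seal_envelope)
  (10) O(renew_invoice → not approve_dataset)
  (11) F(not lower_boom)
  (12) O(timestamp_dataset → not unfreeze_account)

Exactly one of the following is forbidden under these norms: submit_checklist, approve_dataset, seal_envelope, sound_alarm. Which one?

From premise 9 we have O(seal_envelope).
Premise 7, O(not declare_conflict → not seal_envelope), contraposes to O(seal_envelope → declare_conflict); with O(seal_envelope) we get O(declare_conflict).
Applying K to premise 1 (O(declare_conflict → calibrate_sensor)) and O(declare_conflict) yields O(calibrate_sensor).
Premise 5 is O(timestamp_dataset → not calibrate_sensor); contrapositively O(calibrate_sensor → not timestamp_dataset). Since O(calibrate_sensor) holds, K gives O(not timestamp_dataset).
Premise 6, O(not inform_key → timestamp_dataset), contraposes to O(not timestamp_dataset → inform_key); with O(not timestamp_dataset) we get O(inform_key).
Premise 4 is O(inform_key → not sound_alarm); since O(inform_key), deontic closure gives O(not sound_alarm).
So O(not sound_alarm) holds, i.e. sound_alarm is forbidden. None of the other listed options is forbidden under the premises.

sound_alarm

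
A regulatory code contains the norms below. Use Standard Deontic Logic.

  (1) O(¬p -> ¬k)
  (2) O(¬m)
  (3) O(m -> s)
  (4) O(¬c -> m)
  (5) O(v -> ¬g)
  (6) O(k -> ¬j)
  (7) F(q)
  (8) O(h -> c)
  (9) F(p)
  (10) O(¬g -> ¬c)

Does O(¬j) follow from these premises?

No

Premise 6 is O(k -> ¬j), but O(k) is not derivable from the premises, so it does not yield O(¬j).
No other premise forces O(¬j). An ideal world satisfying every premise can still have ¬j false, so O(¬j) is not derivable.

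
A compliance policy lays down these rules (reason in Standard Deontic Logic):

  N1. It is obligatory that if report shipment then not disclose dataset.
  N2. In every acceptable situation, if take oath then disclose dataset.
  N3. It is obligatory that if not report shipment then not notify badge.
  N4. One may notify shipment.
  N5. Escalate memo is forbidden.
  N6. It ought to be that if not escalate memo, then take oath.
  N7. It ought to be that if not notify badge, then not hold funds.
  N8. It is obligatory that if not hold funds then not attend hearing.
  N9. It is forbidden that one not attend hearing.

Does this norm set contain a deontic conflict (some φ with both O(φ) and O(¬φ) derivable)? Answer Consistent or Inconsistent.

Inconsistent

Premise 9 is F(¬attend_hearing), i.e. O(attend_hearing).
The contrapositive of premise 8 (O(¬hold_funds → ¬attend_hearing)) is O(attend_hearing → hold_funds), and O(attend_hearing) is already established, so O(hold_funds).
Premise 7, O(¬notify_badge → ¬hold_funds), contraposes to O(hold_funds → notify_badge); with O(hold_funds) we get O(notify_badge).
Premise 3, O(¬report_shipment → ¬notify_badge), contraposes to O(notify_badge → report_shipment); with O(notify_badge) we get O(report_shipment).
With premise 1, O(report_shipment → ¬disclose_dataset), the K-axiom yields O(¬disclose_dataset).
The contrapositive of premise 2 (O(take_oath → disclose_dataset)) is O(¬disclose_dataset → ¬take_oath), and O(¬disclose_dataset) is already established, so O(¬take_oath).
The contrapositive of premise 6 (O(¬escalate_memo → take_oath)) is O(¬take_oath → escalate_memo), and O(¬take_oath) is already established, so O(escalate_memo).
However, F(escalate_memo) at premise 5 amounts to O(¬escalate_memo).
We now have both O(escalate_memo) and O(¬escalate_memo) — escalate_memo is simultaneously obligatory and forbidden, violating the D-axiom.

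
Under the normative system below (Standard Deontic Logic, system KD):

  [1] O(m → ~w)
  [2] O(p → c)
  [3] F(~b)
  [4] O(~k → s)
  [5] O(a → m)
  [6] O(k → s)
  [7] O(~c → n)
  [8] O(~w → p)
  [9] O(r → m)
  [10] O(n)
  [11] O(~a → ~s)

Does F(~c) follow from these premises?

Yes

Premises 6 and 4 are O(k → s) and O(~k → s); every ideal world satisfies k or ~k, so in either case s holds — hence O(s).
Premise 11, O(~a → ~s), contraposes to O(s → a); with O(s) we get O(a).
Applying K to premise 5 (O(a → m)) and O(a) yields O(m).
Premise 1 is O(m → ~w); since O(m), deontic closure gives O(~w).
Applying K to premise 8 (O(~w → p)) and O(~w) yields O(p).
Applying K to premise 2 (O(p → c)) and O(p) yields O(c).
Premises 3, 7, 9, 10 do not contribute to this derivation.
So O(c) holds, i.e. F(~c). The claim follows.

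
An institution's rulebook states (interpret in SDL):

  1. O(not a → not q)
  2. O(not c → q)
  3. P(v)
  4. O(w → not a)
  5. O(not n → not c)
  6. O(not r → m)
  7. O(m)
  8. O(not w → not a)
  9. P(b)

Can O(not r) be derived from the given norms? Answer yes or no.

No

Premise 6 is O(not r → m); even if O(m) held, inferring O(not r) would be affirming the consequent — invalid.
No other premise forces O(not r). An ideal world satisfying every premise can still have not r false, so O(not r) is not derivable.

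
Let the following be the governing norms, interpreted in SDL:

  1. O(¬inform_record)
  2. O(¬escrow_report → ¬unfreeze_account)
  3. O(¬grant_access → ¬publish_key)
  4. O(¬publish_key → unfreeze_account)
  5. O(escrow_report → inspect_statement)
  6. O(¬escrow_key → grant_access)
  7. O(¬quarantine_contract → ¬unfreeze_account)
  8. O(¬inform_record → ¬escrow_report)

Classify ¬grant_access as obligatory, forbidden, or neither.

Forbidden

Premise 1 gives O(¬inform_record).
From O(¬inform_record) and premise 8, O(¬inform_record → ¬escrow_report), we obtain O(¬escrow_report).
From O(¬escrow_report) and premise 2, O(¬escrow_report → ¬unfreeze_account), we obtain O(¬unfreeze_account).
Premise 4 is O(¬publish_key → unfreeze_account); contrapositively O(¬unfreeze_account → publish_key). Since O(¬unfreeze_account) holds, K gives O(publish_key).
Premise 3, O(¬grant_access → ¬publish_key), contraposes to O(publish_key → grant_access); with O(publish_key) we get O(grant_access).
Premises 5, 6, 7 do not contribute to this derivation.
Thus O(grant_access), which is F(¬grant_access): ¬grant_access is forbidden.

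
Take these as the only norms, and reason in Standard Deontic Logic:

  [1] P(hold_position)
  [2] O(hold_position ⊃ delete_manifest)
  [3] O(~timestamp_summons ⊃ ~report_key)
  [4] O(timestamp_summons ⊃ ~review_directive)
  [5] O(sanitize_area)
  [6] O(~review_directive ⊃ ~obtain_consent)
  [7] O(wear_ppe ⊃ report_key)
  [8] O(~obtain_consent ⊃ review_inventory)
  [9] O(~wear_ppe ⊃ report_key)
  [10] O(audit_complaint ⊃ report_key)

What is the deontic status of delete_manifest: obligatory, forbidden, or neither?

Neither

Premise 2 is O(hold_position ⊃ delete_manifest), but O(hold_position) is not derivable from the premises (the permission P(hold_position) asserts only ~O(~hold_position), not O(hold_position)), so it does not yield O(delete_manifest).
No premise or chain of K-axiom applications forces O(delete_manifest), and none forces O(~delete_manifest). So delete_manifest is neither obligatory nor forbidden under these norms.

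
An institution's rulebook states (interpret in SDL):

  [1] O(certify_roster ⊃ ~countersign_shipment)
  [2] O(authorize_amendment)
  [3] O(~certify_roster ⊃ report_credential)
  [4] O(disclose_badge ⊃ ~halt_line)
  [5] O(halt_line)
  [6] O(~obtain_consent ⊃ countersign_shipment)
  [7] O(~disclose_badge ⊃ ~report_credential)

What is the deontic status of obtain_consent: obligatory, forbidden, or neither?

Obligatory

Premise 5 states O(halt_line) outright.
Premise 4 is O(disclose_badge ⊃ ~halt_line); contrapositively O(halt_line ⊃ ~disclose_badge). Since O(halt_line) holds, K gives O(~disclose_badge).
From O(~disclose_badge) and premise 7, O(~disclose_badge ⊃ ~report_credential), we obtain O(~report_credential).
The contrapositive of premise 3 (O(~certify_roster ⊃ report_credential)) is O(~report_credential ⊃ certify_roster), and O(~report_credential) is already established, so O(certify_roster).
Premise 1 is O(certify_roster ⊃ ~countersign_shipment); since O(certify_roster), deontic closure gives O(~countersign_shipment).
The contrapositive of premise 6 (O(~obtain_consent ⊃ countersign_shipment)) is O(~countersign_shipment ⊃ obtain_consent), and O(~countersign_shipment) is already established, so O(obtain_consent).
Premise 2 does not contribute to this derivation.
Hence obtain_consent is obligatory.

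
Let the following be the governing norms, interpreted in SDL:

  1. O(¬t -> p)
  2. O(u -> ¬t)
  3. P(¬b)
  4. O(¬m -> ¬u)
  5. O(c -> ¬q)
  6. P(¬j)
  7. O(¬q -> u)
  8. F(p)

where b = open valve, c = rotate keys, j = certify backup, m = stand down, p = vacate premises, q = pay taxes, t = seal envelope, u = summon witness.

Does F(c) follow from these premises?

Premise 8 is F(p), i.e. O(¬p).
Premise 1, O(¬t -> p), contraposes to O(¬p -> t); with O(¬p) we get O(t).
The contrapositive of premise 2 (O(u -> ¬t)) is O(t -> ¬u), and O(t) is already established, so O(¬u).
Premise 7 is O(¬q -> u); contrapositively O(¬u -> q). Since O(¬u) holds, K gives O(q).
Premise 5 is O(c -> ¬q); contrapositively O(q -> ¬c). Since O(q) holds, K gives O(¬c).
Premises 3, 4, 6 do not contribute to this derivation.
So O(¬c) holds, i.e. F(c). The claim follows.

Yes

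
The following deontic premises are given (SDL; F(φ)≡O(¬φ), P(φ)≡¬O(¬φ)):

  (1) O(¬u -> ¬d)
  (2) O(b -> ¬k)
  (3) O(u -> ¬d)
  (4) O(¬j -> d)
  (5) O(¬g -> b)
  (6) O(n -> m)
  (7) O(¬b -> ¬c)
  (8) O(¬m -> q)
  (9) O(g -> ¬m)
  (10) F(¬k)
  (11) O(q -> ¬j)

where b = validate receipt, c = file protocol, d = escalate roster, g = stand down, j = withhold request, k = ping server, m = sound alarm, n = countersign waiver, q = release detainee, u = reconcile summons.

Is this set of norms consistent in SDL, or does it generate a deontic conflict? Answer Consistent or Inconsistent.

By case analysis on ¬u: premise 1 gives O(¬u -> ¬d) and premise 3 gives O(u -> ¬d), so O(¬d) either way.
The contrapositive of premise 4 (O(¬j -> d)) is O(¬d -> j), and O(¬d) is already established, so O(j).
Premise 11, O(q -> ¬j), contraposes to O(j -> ¬q); with O(j) we get O(¬q).
Premise 8, O(¬m -> q), contraposes to O(¬q -> m); with O(¬q) we get O(m).
Premise 9 is O(g -> ¬m); contrapositively O(m -> ¬g). Since O(m) holds, K gives O(¬g).
Applying K to premise 5 (O(¬g -> b)) and O(¬g) yields O(b).
Premise 2 is O(b -> ¬k); since O(b), deontic closure gives O(¬k).
However, F(¬k) at premise 10 amounts to O(k).
We now have both O(¬k) and O(k) — k is simultaneously obligatory and forbidden, violating the D-axiom.

Inconsistent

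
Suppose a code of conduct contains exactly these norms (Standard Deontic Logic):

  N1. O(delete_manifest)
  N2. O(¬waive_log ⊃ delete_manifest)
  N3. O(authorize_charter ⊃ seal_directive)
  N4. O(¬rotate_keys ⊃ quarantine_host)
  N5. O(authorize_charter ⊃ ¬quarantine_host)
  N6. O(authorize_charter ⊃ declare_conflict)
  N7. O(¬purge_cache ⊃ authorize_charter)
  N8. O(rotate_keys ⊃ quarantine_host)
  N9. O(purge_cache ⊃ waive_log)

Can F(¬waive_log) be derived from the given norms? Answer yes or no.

By case analysis on ¬rotate_keys: premise 4 gives O(¬rotate_keys ⊃ quarantine_host) and premise 8 gives O(rotate_keys ⊃ quarantine_host), so O(quarantine_host) either way.
Premise 5 is O(authorize_charter ⊃ ¬quarantine_host); contrapositively O(quarantine_host ⊃ ¬authorize_charter). Since O(quarantine_host) holds, K gives O(¬authorize_charter).
Premise 7, O(¬purge_cache ⊃ authorize_charter), contraposes to O(¬authorize_charter ⊃ purge_cache); with O(¬authorize_charter) we get O(purge_cache).
Premise 9 is O(purge_cache ⊃ waive_log); since O(purge_cache), deontic closure gives O(waive_log).
Premises 1, 2, 3, 6 do not contribute to this derivation.
So O(waive_log) holds, i.e. F(¬waive_log). The claim follows.

Yes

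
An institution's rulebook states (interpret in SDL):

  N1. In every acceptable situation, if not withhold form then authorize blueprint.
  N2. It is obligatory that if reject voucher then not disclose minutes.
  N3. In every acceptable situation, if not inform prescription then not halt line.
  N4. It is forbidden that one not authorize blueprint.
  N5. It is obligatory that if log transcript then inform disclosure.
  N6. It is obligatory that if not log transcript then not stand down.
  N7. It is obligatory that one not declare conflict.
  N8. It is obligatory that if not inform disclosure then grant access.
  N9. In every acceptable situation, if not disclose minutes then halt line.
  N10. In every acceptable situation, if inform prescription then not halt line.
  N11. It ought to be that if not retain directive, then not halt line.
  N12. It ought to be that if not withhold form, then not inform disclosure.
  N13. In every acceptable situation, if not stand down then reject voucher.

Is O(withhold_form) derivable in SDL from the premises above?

Yes

Premises 10 and 3 are O(inform_prescription → ¬halt_line) and O(¬inform_prescription → ¬halt_line); every ideal world satisfies inform_prescription or ¬inform_prescription, so in either case ¬halt_line holds — hence O(¬halt_line).
Premise 9 is O(¬disclose_minutes → halt_line); contrapositively O(¬halt_line → disclose_minutes). Since O(¬halt_line) holds, K gives O(disclose_minutes).
The contrapositive of premise 2 (O(reject_voucher → ¬disclose_minutes)) is O(disclose_minutes → ¬reject_voucher), and O(disclose_minutes) is already established, so O(¬reject_voucher).
The contrapositive of premise 13 (O(¬stand_down → reject_voucher)) is O(¬reject_voucher → stand_down), and O(¬reject_voucher) is already established, so O(stand_down).
The contrapositive of premise 6 (O(¬log_transcript → ¬stand_down)) is O(stand_down → log_transcript), and O(stand_down) is already established, so O(log_transcript).
Premise 5 is O(log_transcript → inform_disclosure); since O(log_transcript), deontic closure gives O(inform_disclosure).
Premise 12 is O(¬withhold_form → ¬inform_disclosure); contrapositively O(inform_disclosure → withhold_form). Since O(inform_disclosure) holds, K gives O(withhold_form).
Premises 1, 4, 7, 8, 11 do not contribute to this derivation.
So O(withhold_form) follows.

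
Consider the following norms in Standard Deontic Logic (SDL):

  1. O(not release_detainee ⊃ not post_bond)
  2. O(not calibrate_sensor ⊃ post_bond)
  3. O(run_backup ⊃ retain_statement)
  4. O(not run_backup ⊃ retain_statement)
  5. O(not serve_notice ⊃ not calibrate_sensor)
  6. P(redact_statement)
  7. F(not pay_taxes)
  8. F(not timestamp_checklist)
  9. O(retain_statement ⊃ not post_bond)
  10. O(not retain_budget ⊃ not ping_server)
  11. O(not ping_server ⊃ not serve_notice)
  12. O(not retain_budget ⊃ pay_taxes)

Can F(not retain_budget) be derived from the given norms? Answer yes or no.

Yes

By case analysis on not run_backup: premise 4 gives O(not run_backup ⊃ retain_statement) and premise 3 gives O(run_backup ⊃ retain_statement), so O(retain_statement) either way.
Applying K to premise 9 (O(retain_statement ⊃ not post_bond)) and O(retain_statement) yields O(not post_bond).
Premise 2 is O(not calibrate_sensor ⊃ post_bond); contrapositively O(not post_bond ⊃ calibrate_sensor). Since O(not post_bond) holds, K gives O(calibrate_sensor).
Premise 5 is O(not serve_notice ⊃ not calibrate_sensor); contrapositively O(calibrate_sensor ⊃ serve_notice). Since O(calibrate_sensor) holds, K gives O(serve_notice).
Premise 11, O(not ping_server ⊃ not serve_notice), contraposes to O(serve_notice ⊃ ping_server); with O(serve_notice) we get O(ping_server).
The contrapositive of premise 10 (O(not retain_budget ⊃ not ping_server)) is O(ping_server ⊃ retain_budget), and O(ping_server) is already established, so O(retain_budget).
Premises 1, 6, 7, 8, 12 do not contribute to this derivation.
So O(retain_budget) holds, i.e. F(not retain_budget). The claim follows.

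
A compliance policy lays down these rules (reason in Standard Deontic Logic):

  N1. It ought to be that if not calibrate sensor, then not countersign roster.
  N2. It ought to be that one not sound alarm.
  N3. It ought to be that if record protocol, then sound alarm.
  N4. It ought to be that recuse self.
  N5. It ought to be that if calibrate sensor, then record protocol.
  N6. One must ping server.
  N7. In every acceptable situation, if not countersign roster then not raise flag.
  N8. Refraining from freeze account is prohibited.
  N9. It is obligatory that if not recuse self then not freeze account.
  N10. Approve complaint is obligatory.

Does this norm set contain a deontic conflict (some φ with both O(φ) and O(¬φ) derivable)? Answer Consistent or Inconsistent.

Premise 9 is O(¬recuse_self → ¬freeze_account), but O(¬recuse_self) is not derivable from the premises, so it does not yield O(¬freeze_account).
So O(¬freeze_account) is not derivable, and the apparent clash with O(freeze_account) does not arise.
A world satisfying every obligation exists (e.g. approve_complaint=true, calibrate_sensor=false, countersign_roster=false, freeze_account=true, ping_server=true, raise_flag=false, record_protocol=false, recuse_self=true, sound_alarm=false); no atom is both obligatory and forbidden, so the set is consistent.

Consistent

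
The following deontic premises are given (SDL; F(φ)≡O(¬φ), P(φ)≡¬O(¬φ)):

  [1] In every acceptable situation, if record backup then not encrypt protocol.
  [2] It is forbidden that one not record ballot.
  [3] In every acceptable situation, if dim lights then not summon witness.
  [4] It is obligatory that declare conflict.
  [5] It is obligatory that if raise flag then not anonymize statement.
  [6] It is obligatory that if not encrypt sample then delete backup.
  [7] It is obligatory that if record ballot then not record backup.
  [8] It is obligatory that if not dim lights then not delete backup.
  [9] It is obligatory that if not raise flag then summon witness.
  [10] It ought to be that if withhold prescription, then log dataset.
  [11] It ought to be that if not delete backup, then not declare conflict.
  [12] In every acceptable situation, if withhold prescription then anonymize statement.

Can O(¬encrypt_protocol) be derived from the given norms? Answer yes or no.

No

Premise 1 is O(record_backup → ¬encrypt_protocol), but O(record_backup) is not derivable from the premises, so it does not yield O(¬encrypt_protocol).
No other premise forces O(¬encrypt_protocol). An ideal world satisfying every premise can still have ¬encrypt_protocol false, so O(¬encrypt_protocol) is not derivable.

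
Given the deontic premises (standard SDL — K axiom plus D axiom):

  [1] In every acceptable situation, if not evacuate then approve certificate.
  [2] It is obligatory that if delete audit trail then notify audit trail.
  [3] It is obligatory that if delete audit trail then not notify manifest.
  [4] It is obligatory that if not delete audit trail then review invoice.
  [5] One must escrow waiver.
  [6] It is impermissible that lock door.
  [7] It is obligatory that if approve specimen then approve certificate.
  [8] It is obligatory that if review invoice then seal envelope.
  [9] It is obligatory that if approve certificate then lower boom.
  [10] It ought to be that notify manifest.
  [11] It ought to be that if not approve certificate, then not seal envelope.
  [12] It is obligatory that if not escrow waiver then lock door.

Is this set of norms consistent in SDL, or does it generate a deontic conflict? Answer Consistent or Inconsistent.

Consistent

Premise 12 is O(¬escrow_waiver → lock_door), but O(¬escrow_waiver) is not derivable from the premises, so it does not yield O(lock_door).
So O(lock_door) is not derivable, and the apparent clash with O(¬lock_door) does not arise.
A world satisfying every obligation exists (e.g. approve_certificate=true, approve_specimen=false, delete_audit_trail=false, escrow_waiver=true, evacuate=false, lock_door=false, lower_boom=true, notify_audit_trail=false, notify_manifest=true, review_invoice=true, seal_envelope=true); no atom is both obligatory and forbidden, so the set is consistent.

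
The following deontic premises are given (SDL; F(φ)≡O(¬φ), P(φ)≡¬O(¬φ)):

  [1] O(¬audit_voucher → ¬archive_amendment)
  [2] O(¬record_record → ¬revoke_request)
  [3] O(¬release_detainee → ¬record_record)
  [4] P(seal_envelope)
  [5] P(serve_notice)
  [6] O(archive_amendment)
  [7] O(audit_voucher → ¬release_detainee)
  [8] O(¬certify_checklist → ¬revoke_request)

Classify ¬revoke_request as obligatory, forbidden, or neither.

Premise 6 gives O(archive_amendment).
Premise 1, O(¬audit_voucher → ¬archive_amendment), contraposes to O(archive_amendment → audit_voucher); with O(archive_amendment) we get O(audit_voucher).
Applying K to premise 7 (O(audit_voucher → ¬release_detainee)) and O(audit_voucher) yields O(¬release_detainee).
From O(¬release_detainee) and premise 3, O(¬release_detainee → ¬record_record), we obtain O(¬record_record).
From O(¬record_record) and premise 2, O(¬record_record → ¬revoke_request), we obtain O(¬revoke_request).
Premises 4, 5, 8 do not contribute to this derivation.
Hence ¬revoke_request is obligatory.

Obligatory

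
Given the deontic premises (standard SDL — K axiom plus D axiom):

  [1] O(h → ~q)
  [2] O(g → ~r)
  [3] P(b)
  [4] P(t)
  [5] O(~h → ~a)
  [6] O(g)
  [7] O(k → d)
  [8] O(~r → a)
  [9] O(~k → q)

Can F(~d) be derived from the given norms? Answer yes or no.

Premise 6 gives O(g).
With premise 2, O(g → ~r), the K-axiom yields O(~r).
Premise 8 is O(~r → a); since O(~r), deontic closure gives O(a).
Premise 5 is O(~h → ~a); contrapositively O(a → h). Since O(a) holds, K gives O(h).
With premise 1, O(h → ~q), the K-axiom yields O(~q).
Premise 9 is O(~k → q); contrapositively O(~q → k). Since O(~q) holds, K gives O(k).
Applying K to premise 7 (O(k → d)) and O(k) yields O(d).
Premises 3, 4 do not contribute to this derivation.
So O(d) holds, i.e. F(~d). The claim follows.

Yes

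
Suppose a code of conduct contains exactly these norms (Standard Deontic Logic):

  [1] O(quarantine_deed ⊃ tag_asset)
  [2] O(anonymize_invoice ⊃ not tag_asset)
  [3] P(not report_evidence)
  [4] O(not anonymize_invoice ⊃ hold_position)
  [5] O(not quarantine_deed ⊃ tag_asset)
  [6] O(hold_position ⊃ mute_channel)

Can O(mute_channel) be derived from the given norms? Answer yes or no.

Premises 5 and 1 cover both cases: O(not quarantine_deed ⊃ tag_asset) and O(quarantine_deed ⊃ tag_asset). Since not quarantine_deed ∨ quarantine_deed is a tautology, O(tag_asset) follows.
Premise 2 is O(anonymize_invoice ⊃ not tag_asset); contrapositively O(tag_asset ⊃ not anonymize_invoice). Since O(tag_asset) holds, K gives O(not anonymize_invoice).
Premise 4 is O(not anonymize_invoice ⊃ hold_position); since O(not anonymize_invoice), deontic closure gives O(hold_position).
With premise 6, O(hold_position ⊃ mute_channel), the K-axiom yields O(mute_channel).
Premise 3 does not contribute to this derivation.
So O(mute_channel) follows.

Yes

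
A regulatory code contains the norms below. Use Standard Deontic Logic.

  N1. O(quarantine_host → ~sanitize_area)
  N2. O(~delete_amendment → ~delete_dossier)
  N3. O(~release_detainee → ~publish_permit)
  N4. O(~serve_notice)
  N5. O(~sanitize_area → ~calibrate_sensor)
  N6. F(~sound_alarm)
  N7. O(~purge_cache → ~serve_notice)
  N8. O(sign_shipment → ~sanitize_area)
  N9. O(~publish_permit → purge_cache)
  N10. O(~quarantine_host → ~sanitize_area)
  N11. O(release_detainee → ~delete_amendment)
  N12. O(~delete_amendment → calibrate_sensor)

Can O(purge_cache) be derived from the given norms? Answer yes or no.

Yes

Premises 1 and 10 cover both cases: O(quarantine_host → ~sanitize_area) and O(~quarantine_host → ~sanitize_area). Since quarantine_host ∨ ~quarantine_host is a tautology, O(~sanitize_area) follows.
From O(~sanitize_area) and premise 5, O(~sanitize_area → ~calibrate_sensor), we obtain O(~calibrate_sensor).
Premise 12, O(~delete_amendment → calibrate_sensor), contraposes to O(~calibrate_sensor → delete_amendment); with O(~calibrate_sensor) we get O(delete_amendment).
Premise 11 is O(release_detainee → ~delete_amendment); contrapositively O(delete_amendment → ~release_detainee). Since O(delete_amendment) holds, K gives O(~release_detainee).
Applying K to premise 3 (O(~release_detainee → ~publish_permit)) and O(~release_detainee) yields O(~publish_permit).
From O(~publish_permit) and premise 9, O(~publish_permit → purge_cache), we obtain O(purge_cache).
Premises 2, 4, 6, 7, 8 do not contribute to this derivation.
So O(purge_cache) follows.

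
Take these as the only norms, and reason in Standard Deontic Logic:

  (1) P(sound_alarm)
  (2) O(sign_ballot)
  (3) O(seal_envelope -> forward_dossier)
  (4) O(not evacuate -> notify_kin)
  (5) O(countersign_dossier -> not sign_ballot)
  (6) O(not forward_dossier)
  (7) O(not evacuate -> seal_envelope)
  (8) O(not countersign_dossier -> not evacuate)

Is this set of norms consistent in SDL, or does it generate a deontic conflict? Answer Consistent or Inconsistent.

Premise 6 gives O(not forward_dossier).
Premise 3, O(seal_envelope -> forward_dossier), contraposes to O(not forward_dossier -> not seal_envelope); with O(not forward_dossier) we get O(not seal_envelope).
The contrapositive of premise 7 (O(not evacuate -> seal_envelope)) is O(not seal_envelope -> evacuate), and O(not seal_envelope) is already established, so O(evacuate).
Premise 8, O(not countersign_dossier -> not evacuate), contraposes to O(evacuate -> countersign_dossier); with O(evacuate) we get O(countersign_dossier).
Premise 5 is O(countersign_dossier -> not sign_ballot); since O(countersign_dossier), deontic closure gives O(not sign_ballot).
Yet premise 2 states O(sign_ballot).
We now have both O(not sign_ballot) and O(sign_ballot) — sign_ballot is simultaneously obligatory and forbidden, violating the D-axiom.

Inconsistent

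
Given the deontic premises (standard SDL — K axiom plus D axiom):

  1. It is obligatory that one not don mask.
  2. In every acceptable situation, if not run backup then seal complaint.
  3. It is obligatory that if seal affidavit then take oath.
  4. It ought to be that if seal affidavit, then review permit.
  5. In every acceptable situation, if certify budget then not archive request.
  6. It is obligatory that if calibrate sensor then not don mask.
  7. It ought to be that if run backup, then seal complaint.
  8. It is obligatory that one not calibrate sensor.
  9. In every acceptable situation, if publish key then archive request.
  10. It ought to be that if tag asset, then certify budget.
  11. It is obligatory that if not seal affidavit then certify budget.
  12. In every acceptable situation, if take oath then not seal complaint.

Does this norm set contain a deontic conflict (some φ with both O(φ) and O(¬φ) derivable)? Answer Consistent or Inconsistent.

Premise 6 is O(calibrate_sensor → ¬don_mask); even if O(¬don_mask) held, inferring O(calibrate_sensor) would be affirming the consequent — invalid.
So O(calibrate_sensor) is not derivable, and the apparent clash with O(¬calibrate_sensor) does not arise.
A world satisfying every obligation exists (e.g. archive_request=false, calibrate_sensor=false, certify_budget=true, don_mask=false, publish_key=false, review_permit=false, run_backup=false, seal_affidavit=false, seal_complaint=true, tag_asset=false, take_oath=false); no atom is both obligatory and forbidden, so the set is consistent.

Consistent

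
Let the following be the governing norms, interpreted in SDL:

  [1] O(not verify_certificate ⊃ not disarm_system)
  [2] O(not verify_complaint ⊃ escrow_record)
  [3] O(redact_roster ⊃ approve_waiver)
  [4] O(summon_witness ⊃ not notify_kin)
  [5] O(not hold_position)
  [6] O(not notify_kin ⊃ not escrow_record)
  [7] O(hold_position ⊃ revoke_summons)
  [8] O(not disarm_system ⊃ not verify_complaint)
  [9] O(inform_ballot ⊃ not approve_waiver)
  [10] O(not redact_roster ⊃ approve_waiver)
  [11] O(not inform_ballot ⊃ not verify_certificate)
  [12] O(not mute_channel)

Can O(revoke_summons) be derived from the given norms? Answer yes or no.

No

Premise 7 is O(hold_position ⊃ revoke_summons), but O(hold_position) is not derivable from the premises, so it does not yield O(revoke_summons).
No other premise forces O(revoke_summons). An ideal world satisfying every premise can still have revoke_summons false, so O(revoke_summons) is not derivable.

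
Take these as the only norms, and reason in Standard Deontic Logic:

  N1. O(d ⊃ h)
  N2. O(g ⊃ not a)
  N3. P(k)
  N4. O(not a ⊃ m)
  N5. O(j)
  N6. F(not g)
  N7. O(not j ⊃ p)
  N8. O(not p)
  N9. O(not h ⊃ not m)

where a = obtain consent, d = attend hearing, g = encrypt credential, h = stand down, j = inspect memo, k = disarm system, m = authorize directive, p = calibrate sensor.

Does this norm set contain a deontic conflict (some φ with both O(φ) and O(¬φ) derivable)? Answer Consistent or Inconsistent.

Premise 7 is O(not j ⊃ p), but O(not j) is not derivable from the premises, so it does not yield O(p).
So O(p) is not derivable, and the apparent clash with O(not p) does not arise.
A world satisfying every obligation exists (e.g. a=false, d=false, g=true, h=true, j=true, k=false, m=true, p=false); no atom is both obligatory and forbidden, so the set is consistent.

Consistent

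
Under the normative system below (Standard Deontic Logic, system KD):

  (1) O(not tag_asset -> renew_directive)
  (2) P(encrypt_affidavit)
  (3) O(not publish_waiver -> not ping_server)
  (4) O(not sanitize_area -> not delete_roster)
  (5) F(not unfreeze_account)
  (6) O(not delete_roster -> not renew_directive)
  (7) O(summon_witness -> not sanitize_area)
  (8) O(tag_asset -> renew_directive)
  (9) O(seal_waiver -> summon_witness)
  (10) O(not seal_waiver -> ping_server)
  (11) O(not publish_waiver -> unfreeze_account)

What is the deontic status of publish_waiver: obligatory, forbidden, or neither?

Obligatory

Premises 8 and 1 cover both cases: O(tag_asset -> renew_directive) and O(not tag_asset -> renew_directive). Since tag_asset ∨ not tag_asset is a tautology, O(renew_directive) follows.
Premise 6 is O(not delete_roster -> not renew_directive); contrapositively O(renew_directive -> delete_roster). Since O(renew_directive) holds, K gives O(delete_roster).
Premise 4 is O(not sanitize_area -> not delete_roster); contrapositively O(delete_roster -> sanitize_area). Since O(delete_roster) holds, K gives O(sanitize_area).
The contrapositive of premise 7 (O(summon_witness -> not sanitize_area)) is O(sanitize_area -> not summon_witness), and O(sanitize_area) is already established, so O(not summon_witness).
Premise 9 is O(seal_waiver -> summon_witness); contrapositively O(not summon_witness -> not seal_waiver). Since O(not summon_witness) holds, K gives O(not seal_waiver).
From O(not seal_waiver) and premise 10, O(not seal_waiver -> ping_server), we obtain O(ping_server).
The contrapositive of premise 3 (O(not publish_waiver -> not ping_server)) is O(ping_server -> publish_waiver), and O(ping_server) is already established, so O(publish_waiver).
Premises 2, 5, 11 do not contribute to this derivation.
Hence publish_waiver is obligatory.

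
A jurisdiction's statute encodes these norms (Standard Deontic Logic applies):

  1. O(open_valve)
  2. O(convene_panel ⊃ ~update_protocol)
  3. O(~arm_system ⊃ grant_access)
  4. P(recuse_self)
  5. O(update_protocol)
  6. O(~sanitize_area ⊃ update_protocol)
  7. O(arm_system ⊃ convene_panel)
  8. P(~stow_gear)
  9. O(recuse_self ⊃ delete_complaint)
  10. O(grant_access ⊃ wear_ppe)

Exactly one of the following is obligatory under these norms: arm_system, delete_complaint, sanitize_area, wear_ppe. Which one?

Premise 5 states O(update_protocol) outright.
Premise 2, O(convene_panel ⊃ ~update_protocol), contraposes to O(update_protocol ⊃ ~convene_panel); with O(update_protocol) we get O(~convene_panel).
Premise 7 is O(arm_system ⊃ convene_panel); contrapositively O(~convene_panel ⊃ ~arm_system). Since O(~convene_panel) holds, K gives O(~arm_system).
With premise 3, O(~arm_system ⊃ grant_access), the K-axiom yields O(grant_access).
Applying K to premise 10 (O(grant_access ⊃ wear_ppe)) and O(grant_access) yields O(wear_ppe).
So O(wear_ppe) holds — wear_ppe is obligatory. None of the other listed options is made obligatory by any chain of premises.

wear_ppe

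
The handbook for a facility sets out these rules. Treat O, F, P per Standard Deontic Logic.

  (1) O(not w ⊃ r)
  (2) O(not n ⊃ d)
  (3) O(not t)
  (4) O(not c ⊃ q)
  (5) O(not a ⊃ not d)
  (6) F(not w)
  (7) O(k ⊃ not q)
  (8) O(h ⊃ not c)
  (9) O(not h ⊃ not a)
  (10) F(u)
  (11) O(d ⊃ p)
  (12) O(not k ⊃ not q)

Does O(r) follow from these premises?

Premise 1 is O(not w ⊃ r), but O(not w) is not derivable from the premises, so it does not yield O(r).
No other premise forces O(r). An ideal world satisfying every premise can still have r false, so O(r) is not derivable.

No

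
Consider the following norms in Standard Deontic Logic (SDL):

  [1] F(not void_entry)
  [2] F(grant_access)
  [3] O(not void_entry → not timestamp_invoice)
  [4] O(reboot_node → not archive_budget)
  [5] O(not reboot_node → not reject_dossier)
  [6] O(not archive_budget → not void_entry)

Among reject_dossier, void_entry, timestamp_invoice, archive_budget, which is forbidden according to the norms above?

Premise 1 is F(not void_entry), i.e. O(void_entry).
Premise 6 is O(not archive_budget → not void_entry); contrapositively O(void_entry → archive_budget). Since O(void_entry) holds, K gives O(archive_budget).
The contrapositive of premise 4 (O(reboot_node → not archive_budget)) is O(archive_budget → not reboot_node), and O(archive_budget) is already established, so O(not reboot_node).
Premise 5 is O(not reboot_node → not reject_dossier); since O(not reboot_node), deontic closure gives O(not reject_dossier).
So O(not reject_dossier) holds, i.e. reject_dossier is forbidden. None of the other listed options is forbidden under the premises.

reject_dossier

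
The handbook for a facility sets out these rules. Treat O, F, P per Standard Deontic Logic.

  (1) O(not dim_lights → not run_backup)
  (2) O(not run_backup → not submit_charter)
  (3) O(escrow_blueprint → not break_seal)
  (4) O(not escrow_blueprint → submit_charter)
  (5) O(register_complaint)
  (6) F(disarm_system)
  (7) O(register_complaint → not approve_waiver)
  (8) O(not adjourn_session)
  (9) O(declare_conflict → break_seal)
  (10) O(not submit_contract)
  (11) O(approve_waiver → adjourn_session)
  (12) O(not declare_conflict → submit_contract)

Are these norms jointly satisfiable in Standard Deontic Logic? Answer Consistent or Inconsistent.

Consistent

Premise 11 is O(approve_waiver → adjourn_session), but O(approve_waiver) is not derivable from the premises, so it does not yield O(adjourn_session).
So O(adjourn_session) is not derivable, and the apparent clash with O(not adjourn_session) does not arise.
A world satisfying every obligation exists (e.g. adjourn_session=false, approve_waiver=false, break_seal=true, declare_conflict=true, dim_lights=true, disarm_system=false, escrow_blueprint=false, register_complaint=true, run_backup=true, submit_charter=true, submit_contract=false); no atom is both obligatory and forbidden, so the set is consistent.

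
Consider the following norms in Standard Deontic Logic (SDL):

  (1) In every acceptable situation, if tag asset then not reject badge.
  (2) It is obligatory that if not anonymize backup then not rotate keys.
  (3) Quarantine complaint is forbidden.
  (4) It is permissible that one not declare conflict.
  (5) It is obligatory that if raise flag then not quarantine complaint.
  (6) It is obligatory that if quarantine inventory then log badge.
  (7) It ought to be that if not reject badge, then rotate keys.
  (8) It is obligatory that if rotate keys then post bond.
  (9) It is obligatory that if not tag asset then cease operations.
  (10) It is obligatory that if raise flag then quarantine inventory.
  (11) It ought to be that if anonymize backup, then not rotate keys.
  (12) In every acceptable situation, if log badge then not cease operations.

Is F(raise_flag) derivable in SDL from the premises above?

Premises 11 and 2 are O(anonymize_backup → ¬rotate_keys) and O(¬anonymize_backup → ¬rotate_keys); every ideal world satisfies anonymize_backup or ¬anonymize_backup, so in either case ¬rotate_keys holds — hence O(¬rotate_keys).
Premise 7, O(¬reject_badge → rotate_keys), contraposes to O(¬rotate_keys → reject_badge); with O(¬rotate_keys) we get O(reject_badge).
The contrapositive of premise 1 (O(tag_asset → ¬reject_badge)) is O(reject_badge → ¬tag_asset), and O(reject_badge) is already established, so O(¬tag_asset).
With premise 9, O(¬tag_asset → cease_operations), the K-axiom yields O(cease_operations).
The contrapositive of premise 12 (O(log_badge → ¬cease_operations)) is O(cease_operations → ¬log_badge), and O(cease_operations) is already established, so O(¬log_badge).
Premise 6, O(quarantine_inventory → log_badge), contraposes to O(¬log_badge → ¬quarantine_inventory); with O(¬log_badge) we get O(¬quarantine_inventory).
Premise 10 is O(raise_flag → quarantine_inventory); contrapositively O(¬quarantine_inventory → ¬raise_flag). Since O(¬quarantine_inventory) holds, K gives O(¬raise_flag).
Premises 3, 4, 5, 8 do not contribute to this derivation.
So O(¬raise_flag) holds, i.e. F(raise_flag). The claim follows.

Yes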